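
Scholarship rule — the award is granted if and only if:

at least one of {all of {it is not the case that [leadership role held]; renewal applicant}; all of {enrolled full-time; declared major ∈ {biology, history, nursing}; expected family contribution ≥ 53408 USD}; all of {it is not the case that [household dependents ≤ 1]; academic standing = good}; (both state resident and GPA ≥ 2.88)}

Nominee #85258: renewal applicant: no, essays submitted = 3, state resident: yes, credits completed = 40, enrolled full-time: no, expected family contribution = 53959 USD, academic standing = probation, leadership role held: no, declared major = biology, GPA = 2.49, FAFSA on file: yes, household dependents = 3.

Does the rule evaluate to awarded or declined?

Atomic conditions:
  leadership role held: no → false
  renewal applicant: no → false
  enrolled full-time: no → false
  declared major ∈ {biology, history, nursing}: biology is in the set → true
  expected family contribution ≥ 53408 USD: 53959 ≥ 53408 is true
  household dependents ≤ 1: 3 ≤ 1 is false
  academic standing = good: probation == good is false
  state resident: yes → true
  GPA ≥ 2.88: 2.49 ≥ 2.88 is false
Combine:
[1.1] NOT false = true
[1] true AND false = false
[2] false AND true AND true = false
[3.1] NOT false = true
[3] true AND false = false
[4] true AND false = false
[root] false OR false OR false OR false = false
Overall: false → declined

Declined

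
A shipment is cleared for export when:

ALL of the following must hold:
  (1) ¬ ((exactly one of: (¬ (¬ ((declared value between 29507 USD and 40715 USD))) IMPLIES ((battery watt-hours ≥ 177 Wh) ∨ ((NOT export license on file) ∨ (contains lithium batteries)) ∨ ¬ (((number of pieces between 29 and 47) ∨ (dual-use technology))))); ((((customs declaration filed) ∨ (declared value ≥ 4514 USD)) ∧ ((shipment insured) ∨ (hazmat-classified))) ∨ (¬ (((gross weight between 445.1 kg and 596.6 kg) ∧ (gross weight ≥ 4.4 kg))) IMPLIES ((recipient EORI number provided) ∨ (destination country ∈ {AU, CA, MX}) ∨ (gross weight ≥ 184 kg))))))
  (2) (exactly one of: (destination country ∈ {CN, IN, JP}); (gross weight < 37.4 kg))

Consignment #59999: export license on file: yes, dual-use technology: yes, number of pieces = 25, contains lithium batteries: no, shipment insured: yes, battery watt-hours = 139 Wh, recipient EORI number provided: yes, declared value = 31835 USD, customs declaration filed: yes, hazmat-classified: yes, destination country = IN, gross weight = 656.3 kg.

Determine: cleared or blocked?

Atomic conditions:
  declared value between 29507 USD and 40715 USD: 31835 in [29507, 40715] is true
  battery watt-hours ≥ 177 Wh: 139 ≥ 177 is false
  NOT export license on file: yes → false
  contains lithium batteries: no → false
  number of pieces between 29 and 47: 25 in [29, 47] is false
  dual-use technology: yes → true
  customs declaration filed: yes → true
  declared value ≥ 4514 USD: 31835 ≥ 4514 is true
  shipment insured: yes → true
  hazmat-classified: yes → true
  gross weight between 445.1 kg and 596.6 kg: 656.3 in [445.1, 596.6] is false
  gross weight ≥ 4.4 kg: 656.3 ≥ 4.4 is true
  recipient EORI number provided: yes → true
  destination country ∈ {AU, CA, MX}: IN is not in the set → false
  gross weight ≥ 184 kg: 656.3 ≥ 184 is true
  destination country ∈ {CN, IN, JP}: IN is in the set → true
  gross weight < 37.4 kg: 656.3 < 37.4 is false
Combine:
[1.1.1.1.1] NOT true = false
[1.1.1.1] NOT false = true
[1.1.1.2.2] false OR false = false
[1.1.1.2.3.1] false OR true = true
[1.1.1.2.3] NOT true = false
[1.1.1.2] false OR false OR false = false
[1.1.1] true → false = false
[1.1.2.1.1] true OR true = true
[1.1.2.1.2] true OR true = true
[1.1.2.1] true AND true = true
[1.1.2.2.1.1] false AND true = false
[1.1.2.2.1] NOT false = true
[1.1.2.2.2] true OR false OR true = true
[1.1.2.2] true → true = true
[1.1.2] true OR true = true
[1.1] exactly-one(false, true) = true
[1] NOT true = false
[2] exactly-one(true, false) = true
[root] false AND true = false
Overall: false → blocked

Blocked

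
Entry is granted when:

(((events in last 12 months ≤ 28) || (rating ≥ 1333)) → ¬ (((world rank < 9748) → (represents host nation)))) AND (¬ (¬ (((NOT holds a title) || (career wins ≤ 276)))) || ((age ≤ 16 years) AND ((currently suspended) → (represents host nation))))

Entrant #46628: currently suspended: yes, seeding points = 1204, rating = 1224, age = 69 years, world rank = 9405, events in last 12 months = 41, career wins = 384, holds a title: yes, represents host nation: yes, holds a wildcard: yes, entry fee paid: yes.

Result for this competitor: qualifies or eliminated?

Atomic conditions:
  events in last 12 months ≤ 28: 41 ≤ 28 is false
  rating ≥ 1333: 1224 ≥ 1333 is false
  world rank < 9748: 9405 < 9748 is true
  represents host nation: yes → true
  NOT holds a title: yes → false
  career wins ≤ 276: 384 ≤ 276 is false
  age ≤ 16 years: 69 ≤ 16 is false
  currently suspended: yes → true
Combine:
[1.1] false OR false = false
[1.2.1] true → true = true
[1.2] NOT true = false
[1] false → false (antecedent false ⇒ implication holds) = true
[2.1.1.1] false OR false = false
[2.1.1] NOT false = true
[2.1] NOT true = false
[2.2.2] true → true = true
[2.2] false AND true = false
[2] false OR false = false
[root] true AND false = false
Overall: false → eliminated

Eliminated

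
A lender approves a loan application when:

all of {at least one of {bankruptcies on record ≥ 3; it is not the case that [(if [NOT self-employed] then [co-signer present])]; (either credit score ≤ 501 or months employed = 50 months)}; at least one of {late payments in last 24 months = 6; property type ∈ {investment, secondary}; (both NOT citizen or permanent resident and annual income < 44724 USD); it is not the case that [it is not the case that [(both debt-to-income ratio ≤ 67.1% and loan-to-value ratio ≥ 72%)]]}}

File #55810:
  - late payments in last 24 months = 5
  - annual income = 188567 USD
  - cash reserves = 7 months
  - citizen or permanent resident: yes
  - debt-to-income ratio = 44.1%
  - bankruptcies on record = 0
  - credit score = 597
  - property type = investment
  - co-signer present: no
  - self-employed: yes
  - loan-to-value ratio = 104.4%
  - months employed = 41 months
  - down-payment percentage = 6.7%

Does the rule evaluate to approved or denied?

Denied

Atomic conditions:
  bankruptcies on record ≥ 3: 0 ≥ 3 is false
  NOT self-employed: yes → false
  co-signer present: no → false
  credit score ≤ 501: 597 ≤ 501 is false
  months employed = 50 months: 41 == 50 is false
  late payments in last 24 months = 6: 5 == 6 is false
  property type ∈ {investment, secondary}: investment is in the set → true
  NOT citizen or permanent resident: yes → false
  annual income < 44724 USD: 188567 < 44724 is false
  debt-to-income ratio ≤ 67.1%: 44.1 ≤ 67.1 is true
  loan-to-value ratio ≥ 72%: 104.4 ≥ 72 is true
Combine:
[1.2.1] false → false (antecedent false ⇒ implication holds) = true
[1.2] NOT true = false
[1.3] false OR false = false
[1] false OR false OR false = false
[2.3] false AND false = false
[2.4.1.1] true AND true = true
[2.4.1] NOT true = false
[2.4] NOT false = true
[2] false OR true OR false OR true = true
[root] false AND true = false
Overall: false → denied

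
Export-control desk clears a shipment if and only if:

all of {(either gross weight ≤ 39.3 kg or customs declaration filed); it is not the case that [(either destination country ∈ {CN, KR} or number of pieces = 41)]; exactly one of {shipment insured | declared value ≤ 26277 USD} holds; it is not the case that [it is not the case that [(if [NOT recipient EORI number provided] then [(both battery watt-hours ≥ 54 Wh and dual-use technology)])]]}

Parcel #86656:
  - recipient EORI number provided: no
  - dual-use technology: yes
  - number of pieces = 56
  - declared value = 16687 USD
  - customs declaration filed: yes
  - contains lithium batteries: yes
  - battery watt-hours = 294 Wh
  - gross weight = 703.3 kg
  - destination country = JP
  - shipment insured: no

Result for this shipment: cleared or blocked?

Atomic conditions:
  gross weight ≤ 39.3 kg: 703.3 ≤ 39.3 is false
  customs declaration filed: yes → true
  destination country ∈ {CN, KR}: JP is not in the set → false
  number of pieces = 41: 56 == 41 is false
  shipment insured: no → false
  declared value ≤ 26277 USD: 16687 ≤ 26277 is true
  NOT recipient EORI number provided: no → true
  battery watt-hours ≥ 54 Wh: 294 ≥ 54 is true
  dual-use technology: yes → true
Combine:
[1] false OR true = true
[2.1] false OR false = false
[2] NOT false = true
[3] exactly-one(false, true) = true
[4.1.1.2] true AND true = true
[4.1.1] true → true = true
[4.1] NOT true = false
[4] NOT false = true
[root] true AND true AND true AND true = true
Overall: true → cleared

Cleared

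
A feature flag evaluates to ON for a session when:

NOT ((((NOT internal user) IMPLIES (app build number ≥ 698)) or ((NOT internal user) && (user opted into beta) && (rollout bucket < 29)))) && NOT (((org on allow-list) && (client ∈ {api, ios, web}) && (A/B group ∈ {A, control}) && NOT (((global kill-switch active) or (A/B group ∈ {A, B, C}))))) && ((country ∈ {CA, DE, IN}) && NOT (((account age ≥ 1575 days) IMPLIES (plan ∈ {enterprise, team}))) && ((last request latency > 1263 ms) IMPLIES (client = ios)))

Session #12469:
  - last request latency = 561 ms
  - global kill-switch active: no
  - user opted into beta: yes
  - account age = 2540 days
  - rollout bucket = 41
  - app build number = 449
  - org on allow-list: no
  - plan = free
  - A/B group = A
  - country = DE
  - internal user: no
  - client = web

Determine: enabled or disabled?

Atomic conditions:
  NOT internal user: no → true
  app build number ≥ 698: 449 ≥ 698 is false
  user opted into beta: yes → true
  rollout bucket < 29: 41 < 29 is false
  org on allow-list: no → false
  client ∈ {api, ios, web}: web is in the set → true
  A/B group ∈ {A, control}: A is in the set → true
  global kill-switch active: no → false
  A/B group ∈ {A, B, C}: A is in the set → true
  country ∈ {CA, DE, IN}: DE is in the set → true
  account age ≥ 1575 days: 2540 ≥ 1575 is true
  plan ∈ {enterprise, team}: free is not in the set → false
  last request latency > 1263 ms: 561 > 1263 is false
  client = ios: web == ios is false
Combine:
[1.1.1] true → false = false
[1.1.2] true AND true AND false = false
[1.1] false OR false = false
[1] NOT false = true
[2.1.4.1] false OR true = true
[2.1.4] NOT true = false
[2.1] false AND true AND true AND false = false
[2] NOT false = true
[3.2.1] true → false = false
[3.2] NOT false = true
[3.3] false → false (antecedent false ⇒ implication holds) = true
[3] true AND true AND true = true
[root] true AND true AND true = true
Overall: true → enabled

Enabled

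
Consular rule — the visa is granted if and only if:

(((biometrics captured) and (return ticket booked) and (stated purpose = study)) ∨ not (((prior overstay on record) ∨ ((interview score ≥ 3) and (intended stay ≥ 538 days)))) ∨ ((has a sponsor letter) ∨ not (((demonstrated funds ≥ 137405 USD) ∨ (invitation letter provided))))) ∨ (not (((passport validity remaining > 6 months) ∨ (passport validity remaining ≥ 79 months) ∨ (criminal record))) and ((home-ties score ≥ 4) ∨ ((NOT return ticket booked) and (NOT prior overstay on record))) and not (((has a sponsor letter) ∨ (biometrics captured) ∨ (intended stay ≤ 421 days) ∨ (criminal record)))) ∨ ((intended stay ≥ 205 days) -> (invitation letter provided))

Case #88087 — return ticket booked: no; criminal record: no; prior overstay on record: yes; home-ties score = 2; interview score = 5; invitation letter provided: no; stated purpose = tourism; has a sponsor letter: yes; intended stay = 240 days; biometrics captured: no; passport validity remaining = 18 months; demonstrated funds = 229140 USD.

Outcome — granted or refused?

Granted

Atomic conditions:
  biometrics captured: no → false
  return ticket booked: no → false
  stated purpose = study: tourism == study is false
  prior overstay on record: yes → true
  interview score ≥ 3: 5 ≥ 3 is true
  intended stay ≥ 538 days: 240 ≥ 538 is false
  has a sponsor letter: yes → true
  demonstrated funds ≥ 137405 USD: 229140 ≥ 137405 is true
  invitation letter provided: no → false
  passport validity remaining > 6 months: 18 > 6 is true
  passport validity remaining ≥ 79 months: 18 ≥ 79 is false
  criminal record: no → false
  home-ties score ≥ 4: 2 ≥ 4 is false
  NOT return ticket booked: no → true
  NOT prior overstay on record: yes → false
  intended stay ≤ 421 days: 240 ≤ 421 is true
  intended stay ≥ 205 days: 240 ≥ 205 is true
Combine:
[1.1] false AND false AND false = false
[1.2.1.2] true AND false = false
[1.2.1] true OR false = true
[1.2] NOT true = false
[1.3.2.1] true OR false = true
[1.3.2] NOT true = false
[1.3] true OR false = true
[1] false OR false OR true = true
[2.1.1] true OR false OR false = true
[2.1] NOT true = false
[2.2.2] true AND false = false
[2.2] false OR false = false
[2.3.1] true OR false OR true OR false = true
[2.3] NOT true = false
[2] false AND false AND false = false
[3] true → false = false
[root] true OR false OR false = true
Overall: true → granted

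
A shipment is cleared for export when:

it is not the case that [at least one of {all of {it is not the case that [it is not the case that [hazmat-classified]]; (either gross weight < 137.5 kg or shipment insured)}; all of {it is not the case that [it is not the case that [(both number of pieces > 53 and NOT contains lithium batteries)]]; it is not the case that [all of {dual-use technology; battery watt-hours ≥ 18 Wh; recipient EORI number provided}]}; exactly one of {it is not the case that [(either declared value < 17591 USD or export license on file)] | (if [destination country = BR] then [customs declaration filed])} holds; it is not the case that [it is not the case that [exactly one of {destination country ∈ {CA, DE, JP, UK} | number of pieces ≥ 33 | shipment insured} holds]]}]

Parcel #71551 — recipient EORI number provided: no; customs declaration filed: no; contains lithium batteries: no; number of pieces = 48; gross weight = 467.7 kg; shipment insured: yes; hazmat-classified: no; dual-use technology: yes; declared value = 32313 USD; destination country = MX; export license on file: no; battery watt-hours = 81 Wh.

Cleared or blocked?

Cleared

Atomic conditions:
  hazmat-classified: no → false
  gross weight < 137.5 kg: 467.7 < 137.5 is false
  shipment insured: yes → true
  number of pieces > 53: 48 > 53 is false
  NOT contains lithium batteries: no → true
  dual-use technology: yes → true
  battery watt-hours ≥ 18 Wh: 81 ≥ 18 is true
  recipient EORI number provided: no → false
  declared value < 17591 USD: 32313 < 17591 is false
  export license on file: no → false
  destination country = BR: MX == BR is false
  customs declaration filed: no → false
  destination country ∈ {CA, DE, JP, UK}: MX is not in the set → false
  number of pieces ≥ 33: 48 ≥ 33 is true
Combine:
[1.1.1.1] NOT false = true
[1.1.1] NOT true = false
[1.1.2] false OR true = true
[1.1] false AND true = false
[1.2.1.1.1] false AND true = false
[1.2.1.1] NOT false = true
[1.2.1] NOT true = false
[1.2.2.1] true AND true AND false = false
[1.2.2] NOT false = true
[1.2] false AND true = false
[1.3.1.1] false OR false = false
[1.3.1] NOT false = true
[1.3.2] false → false (antecedent false ⇒ implication holds) = true
[1.3] exactly-one(true, true) = false
[1.4.1.1] exactly-one(false, true, true) = false
[1.4.1] NOT false = true
[1.4] NOT true = false
[1] false OR false OR false OR false = false
[root] NOT false = true
Overall: true → cleared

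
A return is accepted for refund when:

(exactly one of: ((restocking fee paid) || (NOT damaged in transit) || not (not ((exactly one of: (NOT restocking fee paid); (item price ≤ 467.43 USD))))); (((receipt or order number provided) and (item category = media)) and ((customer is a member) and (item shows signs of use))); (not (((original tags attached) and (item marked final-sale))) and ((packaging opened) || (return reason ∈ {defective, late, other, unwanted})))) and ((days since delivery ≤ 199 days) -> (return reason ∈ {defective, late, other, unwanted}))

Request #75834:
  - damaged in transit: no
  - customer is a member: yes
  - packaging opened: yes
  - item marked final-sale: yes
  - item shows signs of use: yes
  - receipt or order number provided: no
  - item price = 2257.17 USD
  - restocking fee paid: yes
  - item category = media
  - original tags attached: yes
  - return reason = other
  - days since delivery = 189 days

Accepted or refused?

Atomic conditions:
  restocking fee paid: yes → true
  NOT damaged in transit: no → true
  NOT restocking fee paid: yes → false
  item price ≤ 467.43 USD: 2257.17 ≤ 467.43 is false
  receipt or order number provided: no → false
  item category = media: media == media is true
  customer is a member: yes → true
  item shows signs of use: yes → true
  original tags attached: yes → true
  item marked final-sale: yes → true
  packaging opened: yes → true
  return reason ∈ {defective, late, other, unwanted}: other is in the set → true
  days since delivery ≤ 199 days: 189 ≤ 199 is true
Combine:
[1.1.3.1.1] exactly-one(false, false) = false
[1.1.3.1] NOT false = true
[1.1.3] NOT true = false
[1.1] true OR true OR false = true
[1.2.1] false AND true = false
[1.2.2] true AND true = true
[1.2] false AND true = false
[1.3.1.1] true AND true = true
[1.3.1] NOT true = false
[1.3.2] true OR true = true
[1.3] false AND true = false
[1] exactly-one(true, false, false) = true
[2] true → true = true
[root] true AND true = true
Overall: true → accepted

Accepted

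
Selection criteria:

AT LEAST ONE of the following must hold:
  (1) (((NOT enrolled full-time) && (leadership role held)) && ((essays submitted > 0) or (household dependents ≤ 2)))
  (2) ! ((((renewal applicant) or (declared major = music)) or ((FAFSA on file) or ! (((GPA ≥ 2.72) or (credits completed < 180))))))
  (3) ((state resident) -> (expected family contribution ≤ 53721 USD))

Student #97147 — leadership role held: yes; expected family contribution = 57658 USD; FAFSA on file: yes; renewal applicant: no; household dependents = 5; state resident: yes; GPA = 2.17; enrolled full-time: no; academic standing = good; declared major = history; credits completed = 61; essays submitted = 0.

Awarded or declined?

Atomic conditions:
  NOT enrolled full-time: no → true
  leadership role held: yes → true
  essays submitted > 0: 0 > 0 is false
  household dependents ≤ 2: 5 ≤ 2 is false
  renewal applicant: no → false
  declared major = music: history == music is false
  FAFSA on file: yes → true
  GPA ≥ 2.72: 2.17 ≥ 2.72 is false
  credits completed < 180: 61 < 180 is true
  state resident: yes → true
  expected family contribution ≤ 53721 USD: 57658 ≤ 53721 is false
Combine:
[1.1] true AND true = true
[1.2] false OR false = false
[1] true AND false = false
[2.1.1] false OR false = false
[2.1.2.2.1] false OR true = true
[2.1.2.2] NOT true = false
[2.1.2] true OR false = true
[2.1] false OR true = true
[2] NOT true = false
[3] true → false = false
[root] false OR false OR false = false
Overall: false → declined

Declined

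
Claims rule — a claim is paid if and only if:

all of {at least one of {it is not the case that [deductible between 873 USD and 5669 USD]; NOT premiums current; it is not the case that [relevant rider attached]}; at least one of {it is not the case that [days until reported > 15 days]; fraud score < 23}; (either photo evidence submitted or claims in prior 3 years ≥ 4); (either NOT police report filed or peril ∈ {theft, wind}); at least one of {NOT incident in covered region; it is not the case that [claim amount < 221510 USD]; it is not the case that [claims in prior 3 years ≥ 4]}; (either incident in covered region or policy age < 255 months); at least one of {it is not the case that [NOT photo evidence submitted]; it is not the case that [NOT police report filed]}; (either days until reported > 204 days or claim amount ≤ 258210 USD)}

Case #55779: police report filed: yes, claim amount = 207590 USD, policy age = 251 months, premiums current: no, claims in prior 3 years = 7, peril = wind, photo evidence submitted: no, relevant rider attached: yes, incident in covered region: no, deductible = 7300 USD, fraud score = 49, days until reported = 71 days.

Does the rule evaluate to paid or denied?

Denied

Atomic conditions:
  deductible between 873 USD and 5669 USD: 7300 in [873, 5669] is false
  NOT premiums current: no → true
  relevant rider attached: yes → true
  days until reported > 15 days: 71 > 15 is true
  fraud score < 23: 49 < 23 is false
  photo evidence submitted: no → false
  claims in prior 3 years ≥ 4: 7 ≥ 4 is true
  NOT police report filed: yes → false
  peril ∈ {theft, wind}: wind is in the set → true
  NOT incident in covered region: no → true
  claim amount < 221510 USD: 207590 < 221510 is true
  incident in covered region: no → false
  policy age < 255 months: 251 < 255 is true
  NOT photo evidence submitted: no → true
  days until reported > 204 days: 71 > 204 is false
  claim amount ≤ 258210 USD: 207590 ≤ 258210 is true
Combine:
[1.1] NOT false = true
[1.3] NOT true = false
[1] true OR true OR false = true
[2.1] NOT true = false
[2] false OR false = false
[3] false OR true = true
[4] false OR true = true
[5.2] NOT true = false
[5.3] NOT true = false
[5] true OR false OR false = true
[6] false OR true = true
[7.1] NOT true = false
[7.2] NOT false = true
[7] false OR true = true
[8] false OR true = true
[root] true AND false AND true AND true AND true AND true AND true AND true = false
Overall: false → denied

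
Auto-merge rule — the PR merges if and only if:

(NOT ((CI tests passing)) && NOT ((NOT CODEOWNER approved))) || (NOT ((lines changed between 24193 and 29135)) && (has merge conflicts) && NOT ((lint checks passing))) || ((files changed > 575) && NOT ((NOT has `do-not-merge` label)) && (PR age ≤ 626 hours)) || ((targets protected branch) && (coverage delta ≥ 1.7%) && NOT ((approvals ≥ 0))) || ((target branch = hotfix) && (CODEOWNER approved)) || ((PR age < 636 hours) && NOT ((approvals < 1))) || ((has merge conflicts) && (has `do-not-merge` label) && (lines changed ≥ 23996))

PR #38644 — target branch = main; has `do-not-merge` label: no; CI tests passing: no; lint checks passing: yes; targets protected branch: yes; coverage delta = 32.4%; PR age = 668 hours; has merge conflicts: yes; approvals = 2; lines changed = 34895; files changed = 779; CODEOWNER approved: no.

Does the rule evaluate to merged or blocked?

Blocked

Atomic conditions:
  CI tests passing: no → false
  NOT CODEOWNER approved: no → true
  lines changed between 24193 and 29135: 34895 in [24193, 29135] is false
  has merge conflicts: yes → true
  lint checks passing: yes → true
  files changed > 575: 779 > 575 is true
  NOT has `do-not-merge` label: no → true
  PR age ≤ 626 hours: 668 ≤ 626 is false
  targets protected branch: yes → true
  coverage delta ≥ 1.7%: 32.4 ≥ 1.7 is true
  approvals ≥ 0: 2 ≥ 0 is true
  target branch = hotfix: main == hotfix is false
  CODEOWNER approved: no → false
  PR age < 636 hours: 668 < 636 is false
  approvals < 1: 2 < 1 is false
  has `do-not-merge` label: no → false
  lines changed ≥ 23996: 34895 ≥ 23996 is true
Combine:
[1.1] NOT false = true
[1.2] NOT true = false
[1] true AND false = false
[2.1] NOT false = true
[2.3] NOT true = false
[2] true AND true AND false = false
[3.2] NOT true = false
[3] true AND false AND false = false
[4.3] NOT true = false
[4] true AND true AND false = false
[5] false AND false = false
[6.2] NOT false = true
[6] false AND true = false
[7] true AND false AND true = false
[root] false OR false OR false OR false OR false OR false OR false = false
Overall: false → blocked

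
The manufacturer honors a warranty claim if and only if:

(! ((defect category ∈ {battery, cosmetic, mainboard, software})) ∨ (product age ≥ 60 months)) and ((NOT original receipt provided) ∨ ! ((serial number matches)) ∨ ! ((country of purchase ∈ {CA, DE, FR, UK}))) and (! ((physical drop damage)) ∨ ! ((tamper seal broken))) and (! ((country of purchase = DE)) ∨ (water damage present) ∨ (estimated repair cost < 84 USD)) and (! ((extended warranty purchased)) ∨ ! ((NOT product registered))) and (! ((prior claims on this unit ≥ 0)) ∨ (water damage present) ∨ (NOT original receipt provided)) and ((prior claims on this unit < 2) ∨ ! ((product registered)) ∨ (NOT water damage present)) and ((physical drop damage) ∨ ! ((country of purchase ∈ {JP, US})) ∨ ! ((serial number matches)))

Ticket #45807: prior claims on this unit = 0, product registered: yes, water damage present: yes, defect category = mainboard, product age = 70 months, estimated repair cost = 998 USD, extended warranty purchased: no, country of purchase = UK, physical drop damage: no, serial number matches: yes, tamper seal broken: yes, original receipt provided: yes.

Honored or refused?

Refused

Atomic conditions:
  defect category ∈ {battery, cosmetic, mainboard, software}: mainboard is in the set → true
  product age ≥ 60 months: 70 ≥ 60 is true
  NOT original receipt provided: yes → false
  serial number matches: yes → true
  country of purchase ∈ {CA, DE, FR, UK}: UK is in the set → true
  physical drop damage: no → false
  tamper seal broken: yes → true
  country of purchase = DE: UK == DE is false
  water damage present: yes → true
  estimated repair cost < 84 USD: 998 < 84 is false
  extended warranty purchased: no → false
  NOT product registered: yes → false
  prior claims on this unit ≥ 0: 0 ≥ 0 is true
  prior claims on this unit < 2: 0 < 2 is true
  product registered: yes → true
  NOT water damage present: yes → false
  country of purchase ∈ {JP, US}: UK is not in the set → false
Combine:
[1.1] NOT true = false
[1] false OR true = true
[2.2] NOT true = false
[2.3] NOT true = false
[2] false OR false OR false = false
[3.1] NOT false = true
[3.2] NOT true = false
[3] true OR false = true
[4.1] NOT false = true
[4] true OR true OR false = true
[5.1] NOT false = true
[5.2] NOT false = true
[5] true OR true = true
[6.1] NOT true = false
[6] false OR true OR false = true
[7.2] NOT true = false
[7] true OR false OR false = true
[8.2] NOT false = true
[8.3] NOT true = false
[8] false OR true OR false = true
[root] true AND false AND true AND true AND true AND true AND true AND true = false
Overall: false → refused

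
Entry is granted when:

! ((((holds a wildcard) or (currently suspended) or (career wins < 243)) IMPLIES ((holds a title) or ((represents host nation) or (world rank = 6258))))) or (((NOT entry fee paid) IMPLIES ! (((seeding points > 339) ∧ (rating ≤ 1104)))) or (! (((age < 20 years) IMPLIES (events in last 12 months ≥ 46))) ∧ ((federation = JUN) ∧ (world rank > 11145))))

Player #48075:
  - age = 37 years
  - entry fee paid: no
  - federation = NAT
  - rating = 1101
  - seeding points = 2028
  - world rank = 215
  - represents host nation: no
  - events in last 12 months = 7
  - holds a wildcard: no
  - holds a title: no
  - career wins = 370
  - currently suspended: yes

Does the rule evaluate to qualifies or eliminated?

Atomic conditions:
  holds a wildcard: no → false
  currently suspended: yes → true
  career wins < 243: 370 < 243 is false
  holds a title: no → false
  represents host nation: no → false
  world rank = 6258: 215 == 6258 is false
  NOT entry fee paid: no → true
  seeding points > 339: 2028 > 339 is true
  rating ≤ 1104: 1101 ≤ 1104 is true
  age < 20 years: 37 < 20 is false
  events in last 12 months ≥ 46: 7 ≥ 46 is false
  federation = JUN: NAT == JUN is false
  world rank > 11145: 215 > 11145 is false
Combine:
[1.1.1] false OR true OR false = true
[1.1.2.2] false OR false = false
[1.1.2] false OR false = false
[1.1] true → false = false
[1] NOT false = true
[2.1.2.1] true AND true = true
[2.1.2] NOT true = false
[2.1] true → false = false
[2.2.1.1] false → false (antecedent false ⇒ implication holds) = true
[2.2.1] NOT true = false
[2.2.2] false AND false = false
[2.2] false AND false = false
[2] false OR false = false
[root] true OR false = true
Overall: true → qualifies

Qualifies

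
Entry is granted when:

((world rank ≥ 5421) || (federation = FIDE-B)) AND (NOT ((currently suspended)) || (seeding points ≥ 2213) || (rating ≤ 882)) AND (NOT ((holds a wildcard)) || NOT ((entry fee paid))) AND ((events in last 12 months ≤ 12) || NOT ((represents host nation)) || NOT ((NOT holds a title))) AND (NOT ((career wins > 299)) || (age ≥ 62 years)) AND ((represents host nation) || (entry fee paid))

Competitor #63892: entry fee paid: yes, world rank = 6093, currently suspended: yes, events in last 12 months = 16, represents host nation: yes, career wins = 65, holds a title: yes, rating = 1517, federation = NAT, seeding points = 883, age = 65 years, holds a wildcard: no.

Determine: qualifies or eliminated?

Atomic conditions:
  world rank ≥ 5421: 6093 ≥ 5421 is true
  federation = FIDE-B: NAT == FIDE-B is false
  currently suspended: yes → true
  seeding points ≥ 2213: 883 ≥ 2213 is false
  rating ≤ 882: 1517 ≤ 882 is false
  holds a wildcard: no → false
  entry fee paid: yes → true
  events in last 12 months ≤ 12: 16 ≤ 12 is false
  represents host nation: yes → true
  NOT holds a title: yes → false
  career wins > 299: 65 > 299 is false
  age ≥ 62 years: 65 ≥ 62 is true
Combine:
[1] true OR false = true
[2.1] NOT true = false
[2] false OR false OR false = false
[3.1] NOT false = true
[3.2] NOT true = false
[3] true OR false = true
[4.2] NOT true = false
[4.3] NOT false = true
[4] false OR false OR true = true
[5.1] NOT false = true
[5] true OR true = true
[6] true OR true = true
[root] true AND false AND true AND true AND true AND true = false
Overall: false → eliminated

Eliminated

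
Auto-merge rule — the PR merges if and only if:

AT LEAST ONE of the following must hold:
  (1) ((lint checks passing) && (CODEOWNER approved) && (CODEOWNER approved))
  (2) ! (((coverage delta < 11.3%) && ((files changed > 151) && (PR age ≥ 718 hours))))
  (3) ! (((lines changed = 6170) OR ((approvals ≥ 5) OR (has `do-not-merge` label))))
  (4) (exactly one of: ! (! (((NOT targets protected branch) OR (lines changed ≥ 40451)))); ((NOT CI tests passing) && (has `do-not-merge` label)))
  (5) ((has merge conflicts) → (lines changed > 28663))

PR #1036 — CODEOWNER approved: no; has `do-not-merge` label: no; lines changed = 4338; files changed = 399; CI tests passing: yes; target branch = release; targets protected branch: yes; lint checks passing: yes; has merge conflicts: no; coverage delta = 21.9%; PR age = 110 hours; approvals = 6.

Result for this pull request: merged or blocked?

Atomic conditions:
  lint checks passing: yes → true
  CODEOWNER approved: no → false
  coverage delta < 11.3%: 21.9 < 11.3 is false
  files changed > 151: 399 > 151 is true
  PR age ≥ 718 hours: 110 ≥ 718 is false
  lines changed = 6170: 4338 == 6170 is false
  approvals ≥ 5: 6 ≥ 5 is true
  has `do-not-merge` label: no → false
  NOT targets protected branch: yes → false
  lines changed ≥ 40451: 4338 ≥ 40451 is false
  NOT CI tests passing: yes → false
  has merge conflicts: no → false
  lines changed > 28663: 4338 > 28663 is false
Combine:
[1] true AND false AND false = false
[2.1.2] true AND false = false
[2.1] false AND false = false
[2] NOT false = true
[3.1.2] true OR false = true
[3.1] false OR true = true
[3] NOT true = false
[4.1.1.1] false OR false = false
[4.1.1] NOT false = true
[4.1] NOT true = false
[4.2] false AND false = false
[4] exactly-one(false, false) = false
[5] false → false (antecedent false ⇒ implication holds) = true
[root] false OR true OR false OR false OR true = true
Overall: true → merged

Merged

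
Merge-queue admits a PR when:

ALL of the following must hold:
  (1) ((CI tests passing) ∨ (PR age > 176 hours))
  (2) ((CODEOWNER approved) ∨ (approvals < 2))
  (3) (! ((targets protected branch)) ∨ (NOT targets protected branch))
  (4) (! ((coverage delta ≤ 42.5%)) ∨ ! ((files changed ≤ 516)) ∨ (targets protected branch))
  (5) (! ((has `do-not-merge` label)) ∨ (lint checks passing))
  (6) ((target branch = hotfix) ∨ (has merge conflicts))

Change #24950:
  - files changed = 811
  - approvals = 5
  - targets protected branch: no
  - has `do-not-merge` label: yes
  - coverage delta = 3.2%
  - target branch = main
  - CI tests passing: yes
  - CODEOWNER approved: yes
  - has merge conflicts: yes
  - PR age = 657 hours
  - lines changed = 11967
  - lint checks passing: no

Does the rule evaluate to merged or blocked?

Atomic conditions:
  CI tests passing: yes → true
  PR age > 176 hours: 657 > 176 is true
  CODEOWNER approved: yes → true
  approvals < 2: 5 < 2 is false
  targets protected branch: no → false
  NOT targets protected branch: no → true
  coverage delta ≤ 42.5%: 3.2 ≤ 42.5 is true
  files changed ≤ 516: 811 ≤ 516 is false
  has `do-not-merge` label: yes → true
  lint checks passing: no → false
  target branch = hotfix: main == hotfix is false
  has merge conflicts: yes → true
Combine:
[1] true OR true = true
[2] true OR false = true
[3.1] NOT false = true
[3] true OR true = true
[4.1] NOT true = false
[4.2] NOT false = true
[4] false OR true OR false = true
[5.1] NOT true = false
[5] false OR false = false
[6] false OR true = true
[root] true AND true AND true AND true AND false AND true = false
Overall: false → blocked

Blocked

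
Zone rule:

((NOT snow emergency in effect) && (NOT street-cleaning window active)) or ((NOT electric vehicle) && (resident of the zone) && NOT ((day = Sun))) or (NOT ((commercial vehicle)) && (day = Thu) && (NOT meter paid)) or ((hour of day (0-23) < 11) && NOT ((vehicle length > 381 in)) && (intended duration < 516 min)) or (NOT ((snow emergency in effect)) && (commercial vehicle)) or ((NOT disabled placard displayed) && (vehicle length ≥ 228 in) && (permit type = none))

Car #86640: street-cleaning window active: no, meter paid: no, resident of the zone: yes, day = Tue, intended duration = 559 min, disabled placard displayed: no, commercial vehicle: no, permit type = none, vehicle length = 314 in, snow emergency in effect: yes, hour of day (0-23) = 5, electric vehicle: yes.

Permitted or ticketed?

Permitted

Atomic conditions:
  NOT snow emergency in effect: yes → false
  NOT street-cleaning window active: no → true
  NOT electric vehicle: yes → false
  resident of the zone: yes → true
  day = Sun: Tue == Sun is false
  commercial vehicle: no → false
  day = Thu: Tue == Thu is false
  NOT meter paid: no → true
  hour of day (0-23) < 11: 5 < 11 is true
  vehicle length > 381 in: 314 > 381 is false
  intended duration < 516 min: 559 < 516 is false
  snow emergency in effect: yes → true
  NOT disabled placard displayed: no → true
  vehicle length ≥ 228 in: 314 ≥ 228 is true
  permit type = none: none == none is true
Combine:
[1] false AND true = false
[2.3] NOT false = true
[2] false AND true AND true = false
[3.1] NOT false = true
[3] true AND false AND true = false
[4.2] NOT false = true
[4] true AND true AND false = false
[5.1] NOT true = false
[5] false AND false = false
[6] true AND true AND true = true
[root] false OR false OR false OR false OR false OR true = true
Overall: true → permitted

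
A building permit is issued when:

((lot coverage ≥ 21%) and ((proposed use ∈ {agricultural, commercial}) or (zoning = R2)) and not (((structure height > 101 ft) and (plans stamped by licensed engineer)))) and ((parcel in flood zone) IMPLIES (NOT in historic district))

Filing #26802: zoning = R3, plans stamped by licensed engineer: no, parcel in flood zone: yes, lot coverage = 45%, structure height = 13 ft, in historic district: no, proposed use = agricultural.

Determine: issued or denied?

Issued

Atomic conditions:
  lot coverage ≥ 21%: 45 ≥ 21 is true
  proposed use ∈ {agricultural, commercial}: agricultural is in the set → true
  zoning = R2: R3 == R2 is false
  structure height > 101 ft: 13 > 101 is false
  plans stamped by licensed engineer: no → false
  parcel in flood zone: yes → true
  NOT in historic district: no → true
Combine:
[1.2] true OR false = true
[1.3.1] false AND false = false
[1.3] NOT false = true
[1] true AND true AND true = true
[2] true → true = true
[root] true AND true = true
Overall: true → issued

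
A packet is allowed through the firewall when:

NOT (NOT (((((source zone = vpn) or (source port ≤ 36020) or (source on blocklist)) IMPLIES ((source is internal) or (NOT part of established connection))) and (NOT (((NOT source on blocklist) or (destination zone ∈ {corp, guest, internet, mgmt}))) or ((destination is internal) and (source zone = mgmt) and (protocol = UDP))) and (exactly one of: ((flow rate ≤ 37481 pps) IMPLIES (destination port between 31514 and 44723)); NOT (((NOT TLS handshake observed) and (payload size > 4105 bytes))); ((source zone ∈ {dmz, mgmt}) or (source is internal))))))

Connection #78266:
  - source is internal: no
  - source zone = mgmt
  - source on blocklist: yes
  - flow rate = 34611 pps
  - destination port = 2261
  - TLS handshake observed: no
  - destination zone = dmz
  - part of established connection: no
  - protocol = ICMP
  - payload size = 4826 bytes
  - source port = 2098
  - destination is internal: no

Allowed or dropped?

Atomic conditions:
  source zone = vpn: mgmt == vpn is false
  source port ≤ 36020: 2098 ≤ 36020 is true
  source on blocklist: yes → true
  source is internal: no → false
  NOT part of established connection: no → true
  NOT source on blocklist: yes → false
  destination zone ∈ {corp, guest, internet, mgmt}: dmz is not in the set → false
  destination is internal: no → false
  source zone = mgmt: mgmt == mgmt is true
  protocol = UDP: ICMP == UDP is false
  flow rate ≤ 37481 pps: 34611 ≤ 37481 is true
  destination port between 31514 and 44723: 2261 in [31514, 44723] is false
  NOT TLS handshake observed: no → true
  payload size > 4105 bytes: 4826 > 4105 is true
  source zone ∈ {dmz, mgmt}: mgmt is in the set → true
Combine:
[1.1.1.1] false OR true OR true = true
[1.1.1.2] false OR true = true
[1.1.1] true → true = true
[1.1.2.1.1] false OR false = false
[1.1.2.1] NOT false = true
[1.1.2.2] false AND true AND false = false
[1.1.2] true OR false = true
[1.1.3.1] true → false = false
[1.1.3.2.1] true AND true = true
[1.1.3.2] NOT true = false
[1.1.3.3] true OR false = true
[1.1.3] exactly-one(false, false, true) = true
[1.1] true AND true AND true = true
[1] NOT true = false
[root] NOT false = true
Overall: true → allowed

Allowed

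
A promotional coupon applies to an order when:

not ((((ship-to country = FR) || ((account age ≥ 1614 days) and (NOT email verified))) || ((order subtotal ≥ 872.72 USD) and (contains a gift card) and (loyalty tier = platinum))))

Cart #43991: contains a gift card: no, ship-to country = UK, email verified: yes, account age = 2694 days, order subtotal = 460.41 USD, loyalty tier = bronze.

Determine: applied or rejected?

Atomic conditions:
  ship-to country = FR: UK == FR is false
  account age ≥ 1614 days: 2694 ≥ 1614 is true
  NOT email verified: yes → false
  order subtotal ≥ 872.72 USD: 460.41 ≥ 872.72 is false
  contains a gift card: no → false
  loyalty tier = platinum: bronze == platinum is false
Combine:
[1.1.2] true AND false = false
[1.1] false OR false = false
[1.2] false AND false AND false = false
[1] false OR false = false
[root] NOT false = true
Overall: true → applied

Applied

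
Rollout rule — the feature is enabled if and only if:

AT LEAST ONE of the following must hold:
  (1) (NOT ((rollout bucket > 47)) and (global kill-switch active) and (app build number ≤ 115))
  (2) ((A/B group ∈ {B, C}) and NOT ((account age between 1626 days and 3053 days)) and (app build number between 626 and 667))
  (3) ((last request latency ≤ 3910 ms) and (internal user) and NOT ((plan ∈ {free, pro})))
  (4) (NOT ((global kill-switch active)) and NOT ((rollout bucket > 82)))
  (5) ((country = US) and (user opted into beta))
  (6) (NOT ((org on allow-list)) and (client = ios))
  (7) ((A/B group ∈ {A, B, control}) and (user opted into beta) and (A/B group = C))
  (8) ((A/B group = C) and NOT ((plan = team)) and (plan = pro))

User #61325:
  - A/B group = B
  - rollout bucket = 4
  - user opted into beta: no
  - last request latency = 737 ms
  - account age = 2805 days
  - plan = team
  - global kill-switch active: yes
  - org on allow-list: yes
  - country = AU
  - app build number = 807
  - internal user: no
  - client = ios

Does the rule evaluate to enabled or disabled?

Disabled

Atomic conditions:
  rollout bucket > 47: 4 > 47 is false
  global kill-switch active: yes → true
  app build number ≤ 115: 807 ≤ 115 is false
  A/B group ∈ {B, C}: B is in the set → true
  account age between 1626 days and 3053 days: 2805 in [1626, 3053] is true
  app build number between 626 and 667: 807 in [626, 667] is false
  last request latency ≤ 3910 ms: 737 ≤ 3910 is true
  internal user: no → false
  plan ∈ {free, pro}: team is not in the set → false
  rollout bucket > 82: 4 > 82 is false
  country = US: AU == US is false
  user opted into beta: no → false
  org on allow-list: yes → true
  client = ios: ios == ios is true
  A/B group ∈ {A, B, control}: B is in the set → true
  A/B group = C: B == C is false
  plan = team: team == team is true
  plan = pro: team == pro is false
Combine:
[1.1] NOT false = true
[1] true AND true AND false = false
[2.2] NOT true = false
[2] true AND false AND false = false
[3.3] NOT false = true
[3] true AND false AND true = false
[4.1] NOT true = false
[4.2] NOT false = true
[4] false AND true = false
[5] false AND false = false
[6.1] NOT true = false
[6] false AND true = false
[7] true AND false AND false = false
[8.2] NOT true = false
[8] false AND false AND false = false
[root] false OR false OR false OR false OR false OR false OR false OR false = false
Overall: false → disabled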